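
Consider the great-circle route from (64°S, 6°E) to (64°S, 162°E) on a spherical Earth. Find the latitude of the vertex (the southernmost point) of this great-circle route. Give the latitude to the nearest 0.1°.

≈ 84.2°S

The great circle lies in the plane with unit normal n̂ = (p₁ × p₂)/|p₁ × p₂|.
Here n̂_z ≈ +0.101; the vertex latitude is φ_max = arccos|n̂_z| ≈ 84.2°.
Check via Clairaut: cos φ_max = |cos φ₁| · sin C = cos(64.0°)·sin(166.7°) ≈ 0.101, again giving ≈ 84.2°.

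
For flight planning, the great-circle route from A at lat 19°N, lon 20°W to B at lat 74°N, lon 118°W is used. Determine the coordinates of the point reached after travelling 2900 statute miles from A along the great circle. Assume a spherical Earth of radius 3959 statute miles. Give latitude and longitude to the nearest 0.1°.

≈ lat 58.0°N, lon 41.0°W

Convert each endpoint to a unit vector on the sphere (x = cos φ cos λ, y = cos φ sin λ, z = sin φ).
The central angle between the endpoints is δ = arccos(p₁·p₂) ≈ 1.290 rad (73.9°). The total great-circle distance is δ·R ≈ 1.290 × 3959 ≈ 5109 mi, so the target fraction is f = 2900/5109 ≈ 0.568.
Interpolate at f ≈ 0.568 with slerp weights a = sin((1−f)δ)/sin δ ≈ 0.551, b = sin(fδ)/sin δ ≈ 0.696.
p = a·p₁ + b·p₂ ≈ (0.399, -0.348, 0.848); φ = arcsin(p_z) ≈ 58.03°, λ = atan2(p_y, p_x) ≈ -41.02°.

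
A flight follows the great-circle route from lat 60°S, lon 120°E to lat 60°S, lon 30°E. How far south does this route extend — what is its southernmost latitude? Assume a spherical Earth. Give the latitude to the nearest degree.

≈ 68°S

The great circle lies in the plane with unit normal n̂ = (p₁ × p₂)/|p₁ × p₂|.
Here n̂_z ≈ -0.378; the vertex latitude is φ_max = arccos|n̂_z| ≈ 67.8°.
Check via Clairaut: cos φ_max = |cos φ₁| · sin C = cos(60.0°)·sin(130.9°) ≈ 0.378, again giving ≈ 67.8°.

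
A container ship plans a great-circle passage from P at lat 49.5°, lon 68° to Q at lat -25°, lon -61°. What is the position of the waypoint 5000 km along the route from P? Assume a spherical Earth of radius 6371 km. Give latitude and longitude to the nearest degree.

≈ lat 40°, lon 4°

The haversine formula gives a central angle δ ≈ 2.335 rad (133.8°) between the endpoints. The total great-circle distance is δ·R ≈ 2.335 × 6371 ≈ 14875 km, so the target fraction is f = 5000/14875 ≈ 0.336.
Interpolate at f ≈ 0.336 with slerp weights a = sin((1−f)δ)/sin δ ≈ 1.385, b = sin(fδ)/sin δ ≈ 0.979.
p = a·p₁ + b·p₂ ≈ (0.767, 0.058, 0.639); φ = arcsin(p_z) ≈ 39.73°, λ = atan2(p_y, p_x) ≈ 4.32°.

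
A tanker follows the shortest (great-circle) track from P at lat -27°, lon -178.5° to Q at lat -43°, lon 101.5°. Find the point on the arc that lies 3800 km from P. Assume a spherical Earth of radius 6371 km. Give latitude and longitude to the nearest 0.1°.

Write both endpoints as unit vectors p₁, p₂ with components (cos φ cos λ, cos φ sin λ, sin φ).
The central angle between the endpoints is δ = arccos(p₁·p₂) ≈ 1.134 rad (65.0°). The total great-circle distance is δ·R ≈ 1.134 × 6371 ≈ 7227 km, so the target fraction is f = 3800/7227 ≈ 0.526.
Interpolate at f ≈ 0.526 with slerp weights a = sin((1−f)δ)/sin δ ≈ 0.565, b = sin(fδ)/sin δ ≈ 0.620.
p = a·p₁ + b·p₂ ≈ (-0.594, 0.431, -0.679); φ = arcsin(p_z) ≈ -42.79°, λ = atan2(p_y, p_x) ≈ 144.03°.

≈ lat -42.8°, lon 144.0°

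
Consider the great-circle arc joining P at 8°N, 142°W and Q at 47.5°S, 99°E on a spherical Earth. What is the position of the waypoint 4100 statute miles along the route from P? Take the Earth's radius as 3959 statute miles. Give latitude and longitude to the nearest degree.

Write both endpoints as unit vectors p₁, p₂ with components (cos φ cos λ, cos φ sin λ, sin φ).
The central angle between the endpoints is δ = arccos(p₁·p₂) ≈ 2.012 rad (115.3°). The total great-circle distance is δ·R ≈ 2.012 × 3959 ≈ 7965 mi, so the target fraction is f = 4100/7965 ≈ 0.515.
Interpolate at f ≈ 0.515 with slerp weights a = sin((1−f)δ)/sin δ ≈ 0.916, b = sin(fδ)/sin δ ≈ 0.951.
p = a·p₁ + b·p₂ ≈ (-0.815, 0.076, -0.574); φ = arcsin(p_z) ≈ -35.02°, λ = atan2(p_y, p_x) ≈ 174.66°.

≈ 35°S, 175°E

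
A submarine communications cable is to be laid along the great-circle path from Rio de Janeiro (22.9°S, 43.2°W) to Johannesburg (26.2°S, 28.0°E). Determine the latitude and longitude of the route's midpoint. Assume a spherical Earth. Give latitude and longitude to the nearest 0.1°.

Write both endpoints as unit vectors p₁, p₂ with components (cos φ cos λ, cos φ sin λ, sin φ).
The central angle between the endpoints is δ = arccos(p₁·p₂) ≈ 1.117 rad (64.0°).
Interpolate at f = 1/2 with slerp weights a = sin((1−f)δ)/sin δ ≈ 0.590, b = sin(fδ)/sin δ ≈ 0.590.
p = a·p₁ + b·p₂ ≈ (0.863, -0.123, -0.490); φ = arcsin(p_z) ≈ -29.33°, λ = atan2(p_y, p_x) ≈ -8.14°.

≈ 29.3°S, 8.1°W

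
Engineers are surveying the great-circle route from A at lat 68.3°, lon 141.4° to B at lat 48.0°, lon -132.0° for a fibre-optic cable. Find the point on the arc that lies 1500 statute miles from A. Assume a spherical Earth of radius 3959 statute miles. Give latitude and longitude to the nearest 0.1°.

≈ lat 65.4°, lon -161.8°

From cos δ = sin φ₁ sin φ₂ + cos φ₁ cos φ₂ cos Δλ, the central angle is δ ≈ 0.788 rad (45.2°). The total great-circle distance is δ·R ≈ 0.788 × 3959 ≈ 3120 mi, so the target fraction is f = 1500/3120 ≈ 0.481.
Interpolate at f ≈ 0.481 with slerp weights a = sin((1−f)δ)/sin δ ≈ 0.561, b = sin(fδ)/sin δ ≈ 0.522.
p = a·p₁ + b·p₂ ≈ (-0.396, -0.130, 0.909); φ = arcsin(p_z) ≈ 65.38°, λ = atan2(p_y, p_x) ≈ -161.82°.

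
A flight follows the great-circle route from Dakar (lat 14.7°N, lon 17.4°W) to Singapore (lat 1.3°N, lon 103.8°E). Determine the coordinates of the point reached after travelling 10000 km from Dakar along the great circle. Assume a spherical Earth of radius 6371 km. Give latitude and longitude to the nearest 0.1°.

≈ lat 9.8°N, lon 75.1°E

Write both endpoints as unit vectors p₁, p₂ with components (cos φ cos λ, cos φ sin λ, sin φ).
The central angle between the endpoints is δ = arccos(p₁·p₂) ≈ 2.089 rad (119.7°). The total great-circle distance is δ·R ≈ 2.089 × 6371 ≈ 13308 km, so the target fraction is f = 10000/13308 ≈ 0.751.
Interpolate at f ≈ 0.751 with slerp weights a = sin((1−f)δ)/sin δ ≈ 0.571, b = sin(fδ)/sin δ ≈ 1.151.
p = a·p₁ + b·p₂ ≈ (0.253, 0.952, 0.171); φ = arcsin(p_z) ≈ 9.85°, λ = atan2(p_y, p_x) ≈ 75.14°.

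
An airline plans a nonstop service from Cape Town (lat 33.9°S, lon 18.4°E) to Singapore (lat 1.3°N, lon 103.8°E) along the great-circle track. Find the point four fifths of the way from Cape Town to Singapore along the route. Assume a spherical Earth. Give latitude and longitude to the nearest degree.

From cos δ = sin φ₁ sin φ₂ + cos φ₁ cos φ₂ cos Δλ, the central angle is δ ≈ 1.517 rad (86.9°).
Interpolate at f = 4/5 with slerp weights a = sin((1−f)δ)/sin δ ≈ 0.299, b = sin(fδ)/sin δ ≈ 0.938.
p = a·p₁ + b·p₂ ≈ (0.012, 0.989, -0.146); φ = arcsin(p_z) ≈ -8.37°, λ = atan2(p_y, p_x) ≈ 89.31°.

≈ lat 8°S, lon 89°E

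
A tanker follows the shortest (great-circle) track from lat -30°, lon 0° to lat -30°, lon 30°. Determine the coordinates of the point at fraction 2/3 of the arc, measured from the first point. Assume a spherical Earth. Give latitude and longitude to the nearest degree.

From cos δ = sin φ₁ sin φ₂ + cos φ₁ cos φ₂ cos Δλ, the central angle is δ ≈ 0.452 rad (25.9°).
Interpolate at f = 2/3 with slerp weights a = sin((1−f)δ)/sin δ ≈ 0.344, b = sin(fδ)/sin δ ≈ 0.680.
p = a·p₁ + b·p₂ ≈ (0.807, 0.294, -0.512); φ = arcsin(p_z) ≈ -30.77°, λ = atan2(p_y, p_x) ≈ 20.03°.

≈ lat -31°, lon 20°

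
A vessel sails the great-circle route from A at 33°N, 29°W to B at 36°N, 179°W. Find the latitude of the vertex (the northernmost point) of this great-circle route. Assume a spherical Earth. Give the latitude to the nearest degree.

≈ 69°N

The great circle lies in the plane with unit normal n̂ = (p₁ × p₂)/|p₁ × p₂|.
Here n̂_z ≈ -0.352; the vertex latitude is φ_max = arccos|n̂_z| ≈ 69.4°.
Check via Clairaut: cos φ_max = |cos φ₁| · sin C = cos(33.0°)·sin(24.8°) ≈ 0.352, again giving ≈ 69.4°.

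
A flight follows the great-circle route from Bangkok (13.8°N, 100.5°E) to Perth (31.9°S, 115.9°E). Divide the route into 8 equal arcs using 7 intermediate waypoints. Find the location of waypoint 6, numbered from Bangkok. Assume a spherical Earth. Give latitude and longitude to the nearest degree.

≈ 21°S, 111°E

From cos δ = sin φ₁ sin φ₂ + cos φ₁ cos φ₂ cos Δλ, the central angle is δ ≈ 0.838 rad (48.0°).
Interpolate at f = 6/8 with slerp weights a = sin((1−f)δ)/sin δ ≈ 0.280, b = sin(fδ)/sin δ ≈ 0.791.
p = a·p₁ + b·p₂ ≈ (-0.343, 0.871, -0.351); φ = arcsin(p_z) ≈ -20.56°, λ = atan2(p_y, p_x) ≈ 111.48°.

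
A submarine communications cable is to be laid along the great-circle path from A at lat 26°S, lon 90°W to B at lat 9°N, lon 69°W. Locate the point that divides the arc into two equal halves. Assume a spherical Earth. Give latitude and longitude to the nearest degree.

Convert each endpoint to a unit vector on the sphere (x = cos φ cos λ, y = cos φ sin λ, z = sin φ).
The central angle between the endpoints is δ = arccos(p₁·p₂) ≈ 0.707 rad (40.5°).
Interpolate at f = 1/2 with slerp weights a = sin((1−f)δ)/sin δ ≈ 0.533, b = sin(fδ)/sin δ ≈ 0.533.
p = a·p₁ + b·p₂ ≈ (0.189, -0.970, -0.150); φ = arcsin(p_z) ≈ -8.64°, λ = atan2(p_y, p_x) ≈ -79.00°.

≈ lat 9°S, lon 79°W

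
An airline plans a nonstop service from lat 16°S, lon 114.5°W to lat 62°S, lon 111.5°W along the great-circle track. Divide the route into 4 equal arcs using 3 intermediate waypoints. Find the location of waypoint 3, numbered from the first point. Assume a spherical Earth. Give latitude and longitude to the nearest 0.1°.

Write both endpoints as unit vectors p₁, p₂ with components (cos φ cos λ, cos φ sin λ, sin φ).
The central angle between the endpoints is δ = arccos(p₁·p₂) ≈ 0.804 rad (46.0°).
Interpolate at f = 3/4 with slerp weights a = sin((1−f)δ)/sin δ ≈ 0.277, b = sin(fδ)/sin δ ≈ 0.787.
p = a·p₁ + b·p₂ ≈ (-0.246, -0.586, -0.772); φ = arcsin(p_z) ≈ -50.51°, λ = atan2(p_y, p_x) ≈ -112.76°.

≈ lat 50.5°S, lon 112.8°W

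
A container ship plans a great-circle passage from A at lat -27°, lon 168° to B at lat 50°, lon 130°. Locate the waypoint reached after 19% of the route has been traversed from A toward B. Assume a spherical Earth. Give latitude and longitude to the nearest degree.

≈ lat -12°, lon 162°

The haversine formula gives a central angle δ ≈ 1.467 rad (84.1°) between the endpoints.
Interpolate at f = 0.19 with slerp weights a = sin((1−f)δ)/sin δ ≈ 0.933, b = sin(fδ)/sin δ ≈ 0.277.
p = a·p₁ + b·p₂ ≈ (-0.927, 0.309, -0.212); φ = arcsin(p_z) ≈ -12.21°, λ = atan2(p_y, p_x) ≈ 161.57°.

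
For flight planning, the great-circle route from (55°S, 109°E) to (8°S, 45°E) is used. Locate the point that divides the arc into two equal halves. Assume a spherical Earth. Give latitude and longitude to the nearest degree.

≈ (35°S, 68°E)

Write both endpoints as unit vectors p₁, p₂ with components (cos φ cos λ, cos φ sin λ, sin φ).
The central angle between the endpoints is δ = arccos(p₁·p₂) ≈ 1.199 rad (68.7°).
Interpolate at f = 1/2 with slerp weights a = sin((1−f)δ)/sin δ ≈ 0.606, b = sin(fδ)/sin δ ≈ 0.606.
p = a·p₁ + b·p₂ ≈ (0.311, 0.753, -0.580); φ = arcsin(p_z) ≈ -35.48°, λ = atan2(p_y, p_x) ≈ 67.55°.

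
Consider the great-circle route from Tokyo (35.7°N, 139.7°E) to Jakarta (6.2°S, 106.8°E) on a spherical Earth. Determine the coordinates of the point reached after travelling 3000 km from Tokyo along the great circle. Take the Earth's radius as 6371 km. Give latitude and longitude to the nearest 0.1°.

Write both endpoints as unit vectors p₁, p₂ with components (cos φ cos λ, cos φ sin λ, sin φ).
The central angle between the endpoints is δ = arccos(p₁·p₂) ≈ 0.909 rad (52.1°). The total great-circle distance is δ·R ≈ 0.909 × 6371 ≈ 5789 km, so the target fraction is f = 3000/5789 ≈ 0.518.
Interpolate at f ≈ 0.518 with slerp weights a = sin((1−f)δ)/sin δ ≈ 0.537, b = sin(fδ)/sin δ ≈ 0.575.
p = a·p₁ + b·p₂ ≈ (-0.498, 0.830, 0.252); φ = arcsin(p_z) ≈ 14.57°, λ = atan2(p_y, p_x) ≈ 120.98°.

≈ 14.6°N, 121.0°E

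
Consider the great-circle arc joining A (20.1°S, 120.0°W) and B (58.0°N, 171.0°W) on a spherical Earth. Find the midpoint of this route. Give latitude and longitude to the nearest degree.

Convert each endpoint to a unit vector on the sphere (x = cos φ cos λ, y = cos φ sin λ, z = sin φ).
The central angle between the endpoints is δ = arccos(p₁·p₂) ≈ 1.549 rad (88.8°).
Interpolate at f = 1/2 with slerp weights a = sin((1−f)δ)/sin δ ≈ 0.700, b = sin(fδ)/sin δ ≈ 0.700.
p = a·p₁ + b·p₂ ≈ (-0.695, -0.627, 0.353); φ = arcsin(p_z) ≈ 20.66°, λ = atan2(p_y, p_x) ≈ -137.93°.

≈ (21°N, 138°W)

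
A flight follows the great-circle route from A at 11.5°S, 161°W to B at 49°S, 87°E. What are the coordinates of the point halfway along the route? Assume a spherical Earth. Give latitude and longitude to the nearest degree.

≈ 45°S, 159°E

The haversine formula gives a central angle δ ≈ 1.661 rad (95.2°) between the endpoints.
Interpolate at f = 1/2 with slerp weights a = sin((1−f)δ)/sin δ ≈ 0.741, b = sin(fδ)/sin δ ≈ 0.741.
p = a·p₁ + b·p₂ ≈ (-0.661, 0.249, -0.707); φ = arcsin(p_z) ≈ -45.02°, λ = atan2(p_y, p_x) ≈ 159.36°.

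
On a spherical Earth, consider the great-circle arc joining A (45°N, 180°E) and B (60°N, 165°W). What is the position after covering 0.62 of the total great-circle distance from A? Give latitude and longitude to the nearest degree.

≈ (55°N, 172°W)

From cos δ = sin φ₁ sin φ₂ + cos φ₁ cos φ₂ cos Δλ, the central angle is δ ≈ 0.305 rad (17.5°).
Interpolate at f = 0.62 with slerp weights a = sin((1−f)δ)/sin δ ≈ 0.385, b = sin(fδ)/sin δ ≈ 0.626.
p = a·p₁ + b·p₂ ≈ (-0.575, -0.081, 0.814); φ = arcsin(p_z) ≈ 54.53°, λ = atan2(p_y, p_x) ≈ -171.98°.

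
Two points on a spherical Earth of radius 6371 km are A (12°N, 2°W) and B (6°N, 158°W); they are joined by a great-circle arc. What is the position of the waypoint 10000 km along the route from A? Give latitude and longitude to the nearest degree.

≈ (35°N, 100°W)

Write both endpoints as unit vectors p₁, p₂ with components (cos φ cos λ, cos φ sin λ, sin φ).
The central angle between the endpoints is δ = arccos(p₁·p₂) ≈ 2.620 rad (150.1°). The total great-circle distance is δ·R ≈ 2.620 × 6371 ≈ 16691 km, so the target fraction is f = 10000/16691 ≈ 0.599.
Interpolate at f ≈ 0.599 with slerp weights a = sin((1−f)δ)/sin δ ≈ 1.741, b = sin(fδ)/sin δ ≈ 2.006.
p = a·p₁ + b·p₂ ≈ (-0.149, -0.807, 0.572); φ = arcsin(p_z) ≈ 34.87°, λ = atan2(p_y, p_x) ≈ -100.43°.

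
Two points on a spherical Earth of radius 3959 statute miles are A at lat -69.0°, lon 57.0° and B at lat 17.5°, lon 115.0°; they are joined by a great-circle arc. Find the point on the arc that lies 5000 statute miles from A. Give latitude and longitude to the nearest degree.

≈ lat -5°, lon 108°

From cos δ = sin φ₁ sin φ₂ + cos φ₁ cos φ₂ cos Δλ, the central angle is δ ≈ 1.671 rad (95.7°). The total great-circle distance is δ·R ≈ 1.671 × 3959 ≈ 6614 mi, so the target fraction is f = 5000/6614 ≈ 0.756.
Interpolate at f ≈ 0.756 with slerp weights a = sin((1−f)δ)/sin δ ≈ 0.398, b = sin(fδ)/sin δ ≈ 0.958.
p = a·p₁ + b·p₂ ≈ (-0.308, 0.948, -0.084); φ = arcsin(p_z) ≈ -4.82°, λ = atan2(p_y, p_x) ≈ 108.02°.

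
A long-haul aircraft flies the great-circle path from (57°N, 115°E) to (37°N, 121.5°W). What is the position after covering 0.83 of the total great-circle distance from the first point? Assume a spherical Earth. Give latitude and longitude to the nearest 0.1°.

≈ (47.9°N, 130.4°W)

Write both endpoints as unit vectors p₁, p₂ with components (cos φ cos λ, cos φ sin λ, sin φ).
The central angle between the endpoints is δ = arccos(p₁·p₂) ≈ 1.303 rad (74.7°).
Interpolate at f = 0.83 with slerp weights a = sin((1−f)δ)/sin δ ≈ 0.228, b = sin(fδ)/sin δ ≈ 0.915.
p = a·p₁ + b·p₂ ≈ (-0.434, -0.511, 0.742); φ = arcsin(p_z) ≈ 47.89°, λ = atan2(p_y, p_x) ≈ -130.38°.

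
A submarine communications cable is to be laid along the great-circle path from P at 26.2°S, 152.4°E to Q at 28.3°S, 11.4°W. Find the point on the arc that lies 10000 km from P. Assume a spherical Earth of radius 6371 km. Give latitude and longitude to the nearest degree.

Write both endpoints as unit vectors p₁, p₂ with components (cos φ cos λ, cos φ sin λ, sin φ).
The central angle between the endpoints is δ = arccos(p₁·p₂) ≈ 2.152 rad (123.3°). The total great-circle distance is δ·R ≈ 2.152 × 6371 ≈ 13713 km, so the target fraction is f = 10000/13713 ≈ 0.729.
Interpolate at f ≈ 0.729 with slerp weights a = sin((1−f)δ)/sin δ ≈ 0.659, b = sin(fδ)/sin δ ≈ 1.197.
p = a·p₁ + b·p₂ ≈ (0.509, 0.066, -0.858); φ = arcsin(p_z) ≈ -59.11°, λ = atan2(p_y, p_x) ≈ 7.33°.

≈ 59°S, 7°E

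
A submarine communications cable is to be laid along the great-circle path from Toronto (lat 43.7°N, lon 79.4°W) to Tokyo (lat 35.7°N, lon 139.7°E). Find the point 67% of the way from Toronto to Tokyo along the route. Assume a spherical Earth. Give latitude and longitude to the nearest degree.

≈ lat 61°N, lon 168°E

Write both endpoints as unit vectors p₁, p₂ with components (cos φ cos λ, cos φ sin λ, sin φ).
The central angle between the endpoints is δ = arccos(p₁·p₂) ≈ 1.623 rad (93.0°).
Interpolate at f = 0.67 with slerp weights a = sin((1−f)δ)/sin δ ≈ 0.511, b = sin(fδ)/sin δ ≈ 0.887.
p = a·p₁ + b·p₂ ≈ (-0.481, 0.103, 0.871); φ = arcsin(p_z) ≈ 60.53°, λ = atan2(p_y, p_x) ≈ 167.97°.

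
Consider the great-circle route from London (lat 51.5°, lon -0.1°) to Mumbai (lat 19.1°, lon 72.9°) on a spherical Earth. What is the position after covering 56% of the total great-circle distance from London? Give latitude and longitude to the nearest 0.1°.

≈ lat 38.8°, lon 49.2°

The haversine formula gives a central angle δ ≈ 1.128 rad (64.7°) between the endpoints.
Interpolate at f = 0.56 with slerp weights a = sin((1−f)δ)/sin δ ≈ 0.527, b = sin(fδ)/sin δ ≈ 0.654.
p = a·p₁ + b·p₂ ≈ (0.510, 0.590, 0.626); φ = arcsin(p_z) ≈ 38.78°, λ = atan2(p_y, p_x) ≈ 49.16°.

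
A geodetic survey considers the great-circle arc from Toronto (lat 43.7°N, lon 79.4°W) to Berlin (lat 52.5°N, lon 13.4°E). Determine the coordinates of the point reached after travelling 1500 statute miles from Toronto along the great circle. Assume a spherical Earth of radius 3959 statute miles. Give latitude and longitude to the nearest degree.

The haversine formula gives a central angle δ ≈ 1.016 rad (58.2°) between the endpoints. The total great-circle distance is δ·R ≈ 1.016 × 3959 ≈ 4023 mi, so the target fraction is f = 1500/4023 ≈ 0.373.
Interpolate at f ≈ 0.373 with slerp weights a = sin((1−f)δ)/sin δ ≈ 0.700, b = sin(fδ)/sin δ ≈ 0.435.
p = a·p₁ + b·p₂ ≈ (0.351, -0.436, 0.829); φ = arcsin(p_z) ≈ 55.97°, λ = atan2(p_y, p_x) ≈ -51.19°.

≈ lat 56°N, lon 51°W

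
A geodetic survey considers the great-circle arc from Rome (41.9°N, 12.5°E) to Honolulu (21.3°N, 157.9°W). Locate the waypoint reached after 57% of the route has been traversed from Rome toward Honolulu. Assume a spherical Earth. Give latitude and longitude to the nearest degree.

≈ 70°N, 140°W

Write both endpoints as unit vectors p₁, p₂ with components (cos φ cos λ, cos φ sin λ, sin φ).
The central angle between the endpoints is δ = arccos(p₁·p₂) ≈ 2.028 rad (116.2°).
Interpolate at f = 0.57 with slerp weights a = sin((1−f)δ)/sin δ ≈ 0.853, b = sin(fδ)/sin δ ≈ 1.020.
p = a·p₁ + b·p₂ ≈ (-0.260, -0.220, 0.940); φ = arcsin(p_z) ≈ 70.07°, λ = atan2(p_y, p_x) ≈ -139.80°.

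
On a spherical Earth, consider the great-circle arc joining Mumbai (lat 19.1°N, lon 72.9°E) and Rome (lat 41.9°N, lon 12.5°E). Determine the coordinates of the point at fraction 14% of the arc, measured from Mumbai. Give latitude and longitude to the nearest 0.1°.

≈ lat 23.8°N, lon 66.2°E

Convert each endpoint to a unit vector on the sphere (x = cos φ cos λ, y = cos φ sin λ, z = sin φ).
The central angle between the endpoints is δ = arccos(p₁·p₂) ≈ 0.969 rad (55.5°).
Interpolate at f = 0.14 with slerp weights a = sin((1−f)δ)/sin δ ≈ 0.898, b = sin(fδ)/sin δ ≈ 0.164.
p = a·p₁ + b·p₂ ≈ (0.369, 0.837, 0.403); φ = arcsin(p_z) ≈ 23.79°, λ = atan2(p_y, p_x) ≈ 66.24°.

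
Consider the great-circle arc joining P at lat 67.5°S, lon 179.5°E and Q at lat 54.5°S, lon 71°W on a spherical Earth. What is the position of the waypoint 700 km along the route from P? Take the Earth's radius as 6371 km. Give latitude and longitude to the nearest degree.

From cos δ = sin φ₁ sin φ₂ + cos φ₁ cos φ₂ cos Δλ, the central angle is δ ≈ 0.826 rad (47.3°). The total great-circle distance is δ·R ≈ 0.826 × 6371 ≈ 5261 km, so the target fraction is f = 700/5261 ≈ 0.133.
Interpolate at f ≈ 0.133 with slerp weights a = sin((1−f)δ)/sin δ ≈ 0.893, b = sin(fδ)/sin δ ≈ 0.149.
p = a·p₁ + b·p₂ ≈ (-0.313, -0.079, -0.946); φ = arcsin(p_z) ≈ -71.14°, λ = atan2(p_y, p_x) ≈ -165.87°.

≈ lat 71°S, lon 166°W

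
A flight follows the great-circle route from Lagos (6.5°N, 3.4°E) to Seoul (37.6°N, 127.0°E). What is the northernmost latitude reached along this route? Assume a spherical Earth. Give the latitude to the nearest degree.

≈ 45°N

The great circle lies in the plane with unit normal n̂ = (p₁ × p₂)/|p₁ × p₂|.
Here n̂_z ≈ +0.705; the vertex latitude is φ_max = arccos|n̂_z| ≈ 45.2°.
Check via Clairaut: cos φ_max = |cos φ₁| · sin C = cos(6.5°)·sin(45.2°) ≈ 0.705, again giving ≈ 45.2°.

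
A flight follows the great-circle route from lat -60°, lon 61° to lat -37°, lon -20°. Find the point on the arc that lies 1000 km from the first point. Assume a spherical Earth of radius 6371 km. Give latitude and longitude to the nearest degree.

≈ lat -61°, lon 43°

Convert each endpoint to a unit vector on the sphere (x = cos φ cos λ, y = cos φ sin λ, z = sin φ).
The central angle between the endpoints is δ = arccos(p₁·p₂) ≈ 0.948 rad (54.3°). The total great-circle distance is δ·R ≈ 0.948 × 6371 ≈ 6037 km, so the target fraction is f = 1000/6037 ≈ 0.166.
Interpolate at f ≈ 0.166 with slerp weights a = sin((1−f)δ)/sin δ ≈ 0.875, b = sin(fδ)/sin δ ≈ 0.193.
p = a·p₁ + b·p₂ ≈ (0.357, 0.330, -0.874); φ = arcsin(p_z) ≈ -60.92°, λ = atan2(p_y, p_x) ≈ 42.80°.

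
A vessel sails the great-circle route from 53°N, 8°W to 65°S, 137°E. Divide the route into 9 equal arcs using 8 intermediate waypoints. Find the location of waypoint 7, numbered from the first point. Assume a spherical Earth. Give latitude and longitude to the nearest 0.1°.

Write both endpoints as unit vectors p₁, p₂ with components (cos φ cos λ, cos φ sin λ, sin φ).
The central angle between the endpoints is δ = arccos(p₁·p₂) ≈ 2.771 rad (158.8°).
Interpolate at f = 7/9 with slerp weights a = sin((1−f)δ)/sin δ ≈ 1.595, b = sin(fδ)/sin δ ≈ 2.303.
p = a·p₁ + b·p₂ ≈ (0.239, 0.530, -0.814); φ = arcsin(p_z) ≈ -54.44°, λ = atan2(p_y, p_x) ≈ 65.76°.

≈ 54.4°S, 65.8°E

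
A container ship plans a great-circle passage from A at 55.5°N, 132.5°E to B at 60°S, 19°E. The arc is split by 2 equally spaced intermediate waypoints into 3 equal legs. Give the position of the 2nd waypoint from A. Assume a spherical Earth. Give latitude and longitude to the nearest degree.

Write both endpoints as unit vectors p₁, p₂ with components (cos φ cos λ, cos φ sin λ, sin φ).
The central angle between the endpoints is δ = arccos(p₁·p₂) ≈ 2.544 rad (145.8°).
Interpolate at f = 2/3 with slerp weights a = sin((1−f)δ)/sin δ ≈ 1.333, b = sin(fδ)/sin δ ≈ 1.763.
p = a·p₁ + b·p₂ ≈ (0.324, 0.844, -0.429); φ = arcsin(p_z) ≈ -25.38°, λ = atan2(p_y, p_x) ≈ 69.01°.

≈ 25°S, 69°E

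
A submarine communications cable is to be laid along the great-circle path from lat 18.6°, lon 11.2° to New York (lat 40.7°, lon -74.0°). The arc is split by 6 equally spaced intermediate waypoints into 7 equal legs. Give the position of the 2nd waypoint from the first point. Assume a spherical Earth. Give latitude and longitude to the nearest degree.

Convert each endpoint to a unit vector on the sphere (x = cos φ cos λ, y = cos φ sin λ, z = sin φ).
The central angle between the endpoints is δ = arccos(p₁·p₂) ≈ 1.299 rad (74.4°).
Interpolate at f = 2/7 with slerp weights a = sin((1−f)δ)/sin δ ≈ 0.831, b = sin(fδ)/sin δ ≈ 0.377.
p = a·p₁ + b·p₂ ≈ (0.851, -0.121, 0.511); φ = arcsin(p_z) ≈ 30.70°, λ = atan2(p_y, p_x) ≈ -8.12°.

≈ lat 31°, lon -8°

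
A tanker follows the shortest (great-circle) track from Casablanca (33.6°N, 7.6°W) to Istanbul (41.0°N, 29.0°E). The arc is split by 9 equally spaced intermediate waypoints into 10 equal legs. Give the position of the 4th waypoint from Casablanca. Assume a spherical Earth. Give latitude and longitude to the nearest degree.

≈ 38°N, 6°E

From cos δ = sin φ₁ sin φ₂ + cos φ₁ cos φ₂ cos Δλ, the central angle is δ ≈ 0.520 rad (29.8°).
Interpolate at f = 4/10 with slerp weights a = sin((1−f)δ)/sin δ ≈ 0.618, b = sin(fδ)/sin δ ≈ 0.416.
p = a·p₁ + b·p₂ ≈ (0.784, 0.084, 0.615); φ = arcsin(p_z) ≈ 37.92°, λ = atan2(p_y, p_x) ≈ 6.11°.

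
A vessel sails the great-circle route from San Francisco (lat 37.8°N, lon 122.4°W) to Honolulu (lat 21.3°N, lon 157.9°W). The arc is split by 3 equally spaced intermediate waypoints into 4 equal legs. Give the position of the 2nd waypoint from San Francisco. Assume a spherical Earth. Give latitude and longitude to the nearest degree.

≈ lat 31°N, lon 142°W

Convert each endpoint to a unit vector on the sphere (x = cos φ cos λ, y = cos φ sin λ, z = sin φ).
The central angle between the endpoints is δ = arccos(p₁·p₂) ≈ 0.606 rad (34.7°).
Interpolate at f = 2/4 with slerp weights a = sin((1−f)δ)/sin δ ≈ 0.524, b = sin(fδ)/sin δ ≈ 0.524.
p = a·p₁ + b·p₂ ≈ (-0.674, -0.533, 0.511); φ = arcsin(p_z) ≈ 30.76°, λ = atan2(p_y, p_x) ≈ -141.66°.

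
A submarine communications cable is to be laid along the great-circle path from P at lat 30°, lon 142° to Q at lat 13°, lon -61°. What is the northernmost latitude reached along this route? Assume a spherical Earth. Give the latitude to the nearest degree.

The great circle lies in the plane with unit normal n̂ = (p₁ × p₂)/|p₁ × p₂|.
Here n̂_z ≈ +0.441; the vertex latitude is φ_max = arccos|n̂_z| ≈ 63.8°.
Check via Clairaut: cos φ_max = |cos φ₁| · sin C = cos(30.0°)·sin(30.6°) ≈ 0.441, again giving ≈ 63.8°.

≈ 64°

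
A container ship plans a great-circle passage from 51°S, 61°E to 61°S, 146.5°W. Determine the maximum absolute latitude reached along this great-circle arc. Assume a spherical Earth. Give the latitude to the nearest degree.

The great circle lies in the plane with unit normal n̂ = (p₁ × p₂)/|p₁ × p₂|.
Here n̂_z ≈ +0.154; the vertex latitude is φ_max = arccos|n̂_z| ≈ 81.1°.

≈ 81°S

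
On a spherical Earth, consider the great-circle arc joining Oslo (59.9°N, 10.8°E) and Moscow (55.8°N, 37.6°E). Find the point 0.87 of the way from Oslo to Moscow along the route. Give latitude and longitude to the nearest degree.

Convert each endpoint to a unit vector on the sphere (x = cos φ cos λ, y = cos φ sin λ, z = sin φ).
The central angle between the endpoints is δ = arccos(p₁·p₂) ≈ 0.257 rad (14.7°).
Interpolate at f = 0.87 with slerp weights a = sin((1−f)δ)/sin δ ≈ 0.131, b = sin(fδ)/sin δ ≈ 0.872.
p = a·p₁ + b·p₂ ≈ (0.453, 0.312, 0.835); φ = arcsin(p_z) ≈ 56.64°, λ = atan2(p_y, p_x) ≈ 34.50°.

≈ (57°N, 35°E)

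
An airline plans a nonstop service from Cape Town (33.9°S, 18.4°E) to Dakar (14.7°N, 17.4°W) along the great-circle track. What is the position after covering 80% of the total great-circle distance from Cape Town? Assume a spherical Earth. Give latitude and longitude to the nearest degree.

≈ 5°N, 11°W

Write both endpoints as unit vectors p₁, p₂ with components (cos φ cos λ, cos φ sin λ, sin φ).
The central angle between the endpoints is δ = arccos(p₁·p₂) ≈ 1.036 rad (59.4°).
Interpolate at f = 0.80 with slerp weights a = sin((1−f)δ)/sin δ ≈ 0.239, b = sin(fδ)/sin δ ≈ 0.857.
p = a·p₁ + b·p₂ ≈ (0.979, -0.185, 0.084); φ = arcsin(p_z) ≈ 4.82°, λ = atan2(p_y, p_x) ≈ -10.71°.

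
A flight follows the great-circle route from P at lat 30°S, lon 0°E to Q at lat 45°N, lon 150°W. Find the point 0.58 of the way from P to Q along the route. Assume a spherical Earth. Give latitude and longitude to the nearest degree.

Convert each endpoint to a unit vector on the sphere (x = cos φ cos λ, y = cos φ sin λ, z = sin φ).
The central angle between the endpoints is δ = arccos(p₁·p₂) ≈ 2.655 rad (152.1°).
Interpolate at f = 0.58 with slerp weights a = sin((1−f)δ)/sin δ ≈ 1.920, b = sin(fδ)/sin δ ≈ 2.137.
p = a·p₁ + b·p₂ ≈ (0.354, -0.756, 0.551); φ = arcsin(p_z) ≈ 33.45°, λ = atan2(p_y, p_x) ≈ -64.90°.

≈ lat 33°N, lon 65°W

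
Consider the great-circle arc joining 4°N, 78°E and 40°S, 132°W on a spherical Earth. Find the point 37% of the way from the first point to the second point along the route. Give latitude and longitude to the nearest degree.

Write both endpoints as unit vectors p₁, p₂ with components (cos φ cos λ, cos φ sin λ, sin φ).
The central angle between the endpoints is δ = arccos(p₁·p₂) ≈ 2.356 rad (135.0°).
Interpolate at f = 0.37 with slerp weights a = sin((1−f)δ)/sin δ ≈ 1.408, b = sin(fδ)/sin δ ≈ 1.082.
p = a·p₁ + b·p₂ ≈ (-0.262, 0.758, -0.597); φ = arcsin(p_z) ≈ -36.66°, λ = atan2(p_y, p_x) ≈ 109.09°.

≈ 37°S, 109°E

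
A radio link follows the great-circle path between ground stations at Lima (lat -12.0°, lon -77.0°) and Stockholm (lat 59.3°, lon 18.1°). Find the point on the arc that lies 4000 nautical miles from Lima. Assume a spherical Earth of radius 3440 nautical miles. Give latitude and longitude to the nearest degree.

Write both endpoints as unit vectors p₁, p₂ with components (cos φ cos λ, cos φ sin λ, sin φ).
The central angle between the endpoints is δ = arccos(p₁·p₂) ≈ 1.796 rad (102.9°). The total great-circle distance is δ·R ≈ 1.796 × 3440 ≈ 6178 nmi, so the target fraction is f = 4000/6178 ≈ 0.647.
Interpolate at f ≈ 0.647 with slerp weights a = sin((1−f)δ)/sin δ ≈ 0.607, b = sin(fδ)/sin δ ≈ 0.942.
p = a·p₁ + b·p₂ ≈ (0.591, -0.429, 0.684); φ = arcsin(p_z) ≈ 43.12°, λ = atan2(p_y, p_x) ≈ -36.00°.

≈ lat 43°, lon -36°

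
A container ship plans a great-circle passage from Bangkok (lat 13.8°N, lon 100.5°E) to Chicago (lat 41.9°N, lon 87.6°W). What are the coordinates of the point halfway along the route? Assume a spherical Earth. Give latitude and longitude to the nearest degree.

From cos δ = sin φ₁ sin φ₂ + cos φ₁ cos φ₂ cos Δλ, the central angle is δ ≈ 2.161 rad (123.8°).
Interpolate at f = 1/2 with slerp weights a = sin((1−f)δ)/sin δ ≈ 1.062, b = sin(fδ)/sin δ ≈ 1.062.
p = a·p₁ + b·p₂ ≈ (-0.155, 0.224, 0.962); φ = arcsin(p_z) ≈ 74.19°, λ = atan2(p_y, p_x) ≈ 124.62°.

≈ lat 74°N, lon 125°E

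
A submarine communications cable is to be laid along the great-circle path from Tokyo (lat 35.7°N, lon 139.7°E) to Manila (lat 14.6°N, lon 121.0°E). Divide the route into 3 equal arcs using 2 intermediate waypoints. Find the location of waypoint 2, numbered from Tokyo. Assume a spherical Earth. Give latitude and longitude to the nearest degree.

Write both endpoints as unit vectors p₁, p₂ with components (cos φ cos λ, cos φ sin λ, sin φ).
The central angle between the endpoints is δ = arccos(p₁·p₂) ≈ 0.470 rad (26.9°).
Interpolate at f = 2/3 with slerp weights a = sin((1−f)δ)/sin δ ≈ 0.345, b = sin(fδ)/sin δ ≈ 0.681.
p = a·p₁ + b·p₂ ≈ (-0.553, 0.746, 0.373); φ = arcsin(p_z) ≈ 21.88°, λ = atan2(p_y, p_x) ≈ 126.55°.

≈ lat 22°N, lon 127°E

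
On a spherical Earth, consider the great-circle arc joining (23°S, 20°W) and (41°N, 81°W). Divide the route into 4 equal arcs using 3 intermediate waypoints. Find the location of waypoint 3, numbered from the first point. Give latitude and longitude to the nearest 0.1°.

From cos δ = sin φ₁ sin φ₂ + cos φ₁ cos φ₂ cos Δλ, the central angle is δ ≈ 1.490 rad (85.4°).
Interpolate at f = 3/4 with slerp weights a = sin((1−f)δ)/sin δ ≈ 0.365, b = sin(fδ)/sin δ ≈ 0.902.
p = a·p₁ + b·p₂ ≈ (0.422, -0.787, 0.449); φ = arcsin(p_z) ≈ 26.68°, λ = atan2(p_y, p_x) ≈ -61.79°.

≈ (26.7°N, 61.8°W)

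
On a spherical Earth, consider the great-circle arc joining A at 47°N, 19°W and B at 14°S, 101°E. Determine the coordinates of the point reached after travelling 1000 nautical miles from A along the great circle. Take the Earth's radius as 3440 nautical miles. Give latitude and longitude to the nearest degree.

≈ 48°N, 6°E

The haversine formula gives a central angle δ ≈ 2.103 rad (120.5°) between the endpoints. The total great-circle distance is δ·R ≈ 2.103 × 3440 ≈ 7236 nmi, so the target fraction is f = 1000/7236 ≈ 0.138.
Interpolate at f ≈ 0.138 with slerp weights a = sin((1−f)δ)/sin δ ≈ 1.127, b = sin(fδ)/sin δ ≈ 0.333.
p = a·p₁ + b·p₂ ≈ (0.665, 0.067, 0.744); φ = arcsin(p_z) ≈ 48.05°, λ = atan2(p_y, p_x) ≈ 5.72°.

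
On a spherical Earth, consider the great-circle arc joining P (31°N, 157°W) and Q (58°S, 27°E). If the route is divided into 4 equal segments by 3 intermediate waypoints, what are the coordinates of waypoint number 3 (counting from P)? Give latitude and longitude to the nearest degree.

Write both endpoints as unit vectors p₁, p₂ with components (cos φ cos λ, cos φ sin λ, sin φ).
The central angle between the endpoints is δ = arccos(p₁·p₂) ≈ 2.668 rad (152.9°).
Interpolate at f = 3/4 with slerp weights a = sin((1−f)δ)/sin δ ≈ 1.356, b = sin(fδ)/sin δ ≈ 1.993.
p = a·p₁ + b·p₂ ≈ (-0.129, 0.025, -0.991); φ = arcsin(p_z) ≈ -82.43°, λ = atan2(p_y, p_x) ≈ 168.99°.

≈ (82°S, 169°E)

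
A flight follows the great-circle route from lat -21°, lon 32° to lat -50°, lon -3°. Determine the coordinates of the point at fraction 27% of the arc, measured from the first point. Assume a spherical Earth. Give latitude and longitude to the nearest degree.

Write both endpoints as unit vectors p₁, p₂ with components (cos φ cos λ, cos φ sin λ, sin φ).
The central angle between the endpoints is δ = arccos(p₁·p₂) ≈ 0.698 rad (40.0°).
Interpolate at f = 0.27 with slerp weights a = sin((1−f)δ)/sin δ ≈ 0.759, b = sin(fδ)/sin δ ≈ 0.292.
p = a·p₁ + b·p₂ ≈ (0.788, 0.366, -0.495); φ = arcsin(p_z) ≈ -29.69°, λ = atan2(p_y, p_x) ≈ 24.89°.

≈ lat -30°, lon 25°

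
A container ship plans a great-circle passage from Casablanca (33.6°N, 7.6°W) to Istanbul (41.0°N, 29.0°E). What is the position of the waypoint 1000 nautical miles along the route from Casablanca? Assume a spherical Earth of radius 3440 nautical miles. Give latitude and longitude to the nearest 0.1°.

≈ 39.2°N, 12.0°E

Write both endpoints as unit vectors p₁, p₂ with components (cos φ cos λ, cos φ sin λ, sin φ).
The central angle between the endpoints is δ = arccos(p₁·p₂) ≈ 0.520 rad (29.8°). The total great-circle distance is δ·R ≈ 0.520 × 3440 ≈ 1789 nmi, so the target fraction is f = 1000/1789 ≈ 0.559.
Interpolate at f ≈ 0.559 with slerp weights a = sin((1−f)δ)/sin δ ≈ 0.458, b = sin(fδ)/sin δ ≈ 0.577.
p = a·p₁ + b·p₂ ≈ (0.758, 0.161, 0.632); φ = arcsin(p_z) ≈ 39.17°, λ = atan2(p_y, p_x) ≈ 11.95°.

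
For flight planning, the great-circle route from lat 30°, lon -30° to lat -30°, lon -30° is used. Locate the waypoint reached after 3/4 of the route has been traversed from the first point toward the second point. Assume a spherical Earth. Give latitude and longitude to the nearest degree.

≈ lat -15°, lon -30°

From cos δ = sin φ₁ sin φ₂ + cos φ₁ cos φ₂ cos Δλ, the central angle is δ ≈ 1.047 rad (60.0°).
Interpolate at f = 3/4 with slerp weights a = sin((1−f)δ)/sin δ ≈ 0.299, b = sin(fδ)/sin δ ≈ 0.816.
p = a·p₁ + b·p₂ ≈ (0.837, -0.483, -0.259); φ = arcsin(p_z) ≈ -15.00°, λ = atan2(p_y, p_x) ≈ -30.00°.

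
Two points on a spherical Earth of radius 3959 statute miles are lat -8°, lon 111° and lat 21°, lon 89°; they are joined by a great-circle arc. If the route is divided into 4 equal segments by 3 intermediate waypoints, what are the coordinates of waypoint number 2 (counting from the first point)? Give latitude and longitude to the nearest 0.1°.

From cos δ = sin φ₁ sin φ₂ + cos φ₁ cos φ₂ cos Δλ, the central angle is δ ≈ 0.631 rad (36.2°).
Interpolate at f = 2/4 with slerp weights a = sin((1−f)δ)/sin δ ≈ 0.526, b = sin(fδ)/sin δ ≈ 0.526.
p = a·p₁ + b·p₂ ≈ (-0.178, 0.977, 0.115); φ = arcsin(p_z) ≈ 6.62°, λ = atan2(p_y, p_x) ≈ 100.33°.

≈ lat 6.6°, lon 100.3°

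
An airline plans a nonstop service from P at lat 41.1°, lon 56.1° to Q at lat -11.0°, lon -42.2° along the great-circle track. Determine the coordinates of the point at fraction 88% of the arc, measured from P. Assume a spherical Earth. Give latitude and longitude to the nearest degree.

≈ lat -3°, lon -33°

Write both endpoints as unit vectors p₁, p₂ with components (cos φ cos λ, cos φ sin λ, sin φ).
The central angle between the endpoints is δ = arccos(p₁·p₂) ≈ 1.805 rad (103.4°).
Interpolate at f = 0.88 with slerp weights a = sin((1−f)δ)/sin δ ≈ 0.221, b = sin(fδ)/sin δ ≈ 1.028.
p = a·p₁ + b·p₂ ≈ (0.840, -0.540, -0.051); φ = arcsin(p_z) ≈ -2.92°, λ = atan2(p_y, p_x) ≈ -32.70°.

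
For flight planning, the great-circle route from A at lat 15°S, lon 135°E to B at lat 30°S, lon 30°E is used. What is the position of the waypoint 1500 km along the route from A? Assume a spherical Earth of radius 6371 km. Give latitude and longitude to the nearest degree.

From cos δ = sin φ₁ sin φ₂ + cos φ₁ cos φ₂ cos Δλ, the central angle is δ ≈ 1.658 rad (95.0°). The total great-circle distance is δ·R ≈ 1.658 × 6371 ≈ 10563 km, so the target fraction is f = 1500/10563 ≈ 0.142.
Interpolate at f ≈ 0.142 with slerp weights a = sin((1−f)δ)/sin δ ≈ 0.993, b = sin(fδ)/sin δ ≈ 0.234.
p = a·p₁ + b·p₂ ≈ (-0.502, 0.779, -0.374); φ = arcsin(p_z) ≈ -21.96°, λ = atan2(p_y, p_x) ≈ 122.81°.

≈ lat 22°S, lon 123°E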